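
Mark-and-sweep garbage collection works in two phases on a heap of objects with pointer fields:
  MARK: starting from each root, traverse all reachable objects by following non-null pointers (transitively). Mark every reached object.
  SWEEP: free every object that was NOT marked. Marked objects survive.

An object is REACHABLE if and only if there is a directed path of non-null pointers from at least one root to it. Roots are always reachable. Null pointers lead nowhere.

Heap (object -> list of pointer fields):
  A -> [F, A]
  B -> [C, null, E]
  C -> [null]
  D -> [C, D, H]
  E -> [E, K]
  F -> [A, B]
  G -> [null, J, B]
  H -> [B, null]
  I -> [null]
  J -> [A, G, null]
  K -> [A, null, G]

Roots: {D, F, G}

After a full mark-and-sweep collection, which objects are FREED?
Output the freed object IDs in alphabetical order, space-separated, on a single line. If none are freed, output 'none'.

Roots: D F G
Mark D: refs=C D H, marked=D
Mark F: refs=A B, marked=D F
Mark G: refs=null J B, marked=D F G
Mark C: refs=null, marked=C D F G
Mark H: refs=B null, marked=C D F G H
Mark A: refs=F A, marked=A C D F G H
Mark B: refs=C null E, marked=A B C D F G H
Mark J: refs=A G null, marked=A B C D F G H J
Mark E: refs=E K, marked=A B C D E F G H J
Mark K: refs=A null G, marked=A B C D E F G H J K
Unmarked (collected): I

Answer: I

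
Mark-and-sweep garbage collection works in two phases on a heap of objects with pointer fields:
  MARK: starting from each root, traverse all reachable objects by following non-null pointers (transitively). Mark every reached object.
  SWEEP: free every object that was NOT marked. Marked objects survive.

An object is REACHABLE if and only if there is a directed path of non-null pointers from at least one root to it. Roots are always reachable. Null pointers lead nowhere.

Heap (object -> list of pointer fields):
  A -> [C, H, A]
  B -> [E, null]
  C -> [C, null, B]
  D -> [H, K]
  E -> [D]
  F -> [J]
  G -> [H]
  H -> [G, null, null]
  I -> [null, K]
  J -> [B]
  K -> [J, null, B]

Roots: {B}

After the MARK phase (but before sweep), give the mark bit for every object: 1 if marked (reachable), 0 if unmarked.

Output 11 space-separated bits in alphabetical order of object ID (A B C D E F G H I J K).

Roots: B
Mark B: refs=E null, marked=B
Mark E: refs=D, marked=B E
Mark D: refs=H K, marked=B D E
Mark H: refs=G null null, marked=B D E H
Mark K: refs=J null B, marked=B D E H K
Mark G: refs=H, marked=B D E G H K
Mark J: refs=B, marked=B D E G H J K
Unmarked (collected): A C F I

Answer: 0 1 0 1 1 0 1 1 0 1 1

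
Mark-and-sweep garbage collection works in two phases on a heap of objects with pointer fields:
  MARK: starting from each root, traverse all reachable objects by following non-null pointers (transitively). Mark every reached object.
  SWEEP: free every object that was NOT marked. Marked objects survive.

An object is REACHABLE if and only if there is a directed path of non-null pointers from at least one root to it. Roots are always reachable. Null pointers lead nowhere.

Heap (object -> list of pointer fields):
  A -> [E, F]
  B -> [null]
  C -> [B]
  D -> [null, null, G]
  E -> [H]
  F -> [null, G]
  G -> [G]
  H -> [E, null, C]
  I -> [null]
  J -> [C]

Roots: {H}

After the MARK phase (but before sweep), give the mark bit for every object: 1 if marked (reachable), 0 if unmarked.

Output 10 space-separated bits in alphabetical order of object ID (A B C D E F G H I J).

Answer: 0 1 1 0 1 0 0 1 0 0

Derivation:
Roots: H
Mark H: refs=E null C, marked=H
Mark E: refs=H, marked=E H
Mark C: refs=B, marked=C E H
Mark B: refs=null, marked=B C E H
Unmarked (collected): A D F G I J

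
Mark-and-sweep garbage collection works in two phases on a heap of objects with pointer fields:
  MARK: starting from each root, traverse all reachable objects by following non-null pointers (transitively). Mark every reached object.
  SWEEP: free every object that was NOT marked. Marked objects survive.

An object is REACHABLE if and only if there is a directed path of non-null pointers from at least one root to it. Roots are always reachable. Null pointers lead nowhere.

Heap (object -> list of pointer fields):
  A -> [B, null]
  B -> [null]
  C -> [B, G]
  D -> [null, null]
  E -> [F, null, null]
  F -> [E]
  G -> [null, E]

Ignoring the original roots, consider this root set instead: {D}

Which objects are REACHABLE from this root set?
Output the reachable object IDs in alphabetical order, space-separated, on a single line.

Answer: D

Derivation:
Roots: D
Mark D: refs=null null, marked=D
Unmarked (collected): A B C E F G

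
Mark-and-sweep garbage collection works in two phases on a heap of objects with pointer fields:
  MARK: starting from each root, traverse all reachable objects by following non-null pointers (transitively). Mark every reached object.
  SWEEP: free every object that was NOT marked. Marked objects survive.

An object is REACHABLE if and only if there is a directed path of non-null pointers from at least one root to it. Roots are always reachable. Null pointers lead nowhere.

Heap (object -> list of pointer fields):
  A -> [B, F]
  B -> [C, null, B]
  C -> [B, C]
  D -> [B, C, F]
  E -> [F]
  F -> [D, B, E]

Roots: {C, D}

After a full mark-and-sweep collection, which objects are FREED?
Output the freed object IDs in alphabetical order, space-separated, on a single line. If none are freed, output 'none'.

Roots: C D
Mark C: refs=B C, marked=C
Mark D: refs=B C F, marked=C D
Mark B: refs=C null B, marked=B C D
Mark F: refs=D B E, marked=B C D F
Mark E: refs=F, marked=B C D E F
Unmarked (collected): A

Answer: A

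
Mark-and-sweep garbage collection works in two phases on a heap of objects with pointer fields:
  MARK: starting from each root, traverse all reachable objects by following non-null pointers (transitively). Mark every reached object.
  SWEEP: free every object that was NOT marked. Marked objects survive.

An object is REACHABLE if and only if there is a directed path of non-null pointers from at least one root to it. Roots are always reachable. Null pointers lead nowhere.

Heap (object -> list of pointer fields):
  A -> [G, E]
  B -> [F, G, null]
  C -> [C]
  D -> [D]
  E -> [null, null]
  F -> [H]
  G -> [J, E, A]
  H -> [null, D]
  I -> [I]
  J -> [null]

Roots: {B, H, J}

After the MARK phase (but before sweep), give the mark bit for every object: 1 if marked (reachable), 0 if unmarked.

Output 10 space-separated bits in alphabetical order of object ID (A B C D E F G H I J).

Roots: B H J
Mark B: refs=F G null, marked=B
Mark H: refs=null D, marked=B H
Mark J: refs=null, marked=B H J
Mark F: refs=H, marked=B F H J
Mark G: refs=J E A, marked=B F G H J
Mark D: refs=D, marked=B D F G H J
Mark E: refs=null null, marked=B D E F G H J
Mark A: refs=G E, marked=A B D E F G H J
Unmarked (collected): C I

Answer: 1 1 0 1 1 1 1 1 0 1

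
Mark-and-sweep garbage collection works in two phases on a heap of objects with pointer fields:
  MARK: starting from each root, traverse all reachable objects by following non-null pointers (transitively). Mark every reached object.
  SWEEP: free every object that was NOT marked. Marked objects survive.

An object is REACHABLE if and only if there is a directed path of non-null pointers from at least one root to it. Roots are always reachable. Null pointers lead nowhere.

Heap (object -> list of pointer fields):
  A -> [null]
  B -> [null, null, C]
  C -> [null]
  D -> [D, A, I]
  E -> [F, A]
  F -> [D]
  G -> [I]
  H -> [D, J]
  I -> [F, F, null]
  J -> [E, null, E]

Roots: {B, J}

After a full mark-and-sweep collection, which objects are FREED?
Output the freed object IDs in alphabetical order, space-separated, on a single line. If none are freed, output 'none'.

Roots: B J
Mark B: refs=null null C, marked=B
Mark J: refs=E null E, marked=B J
Mark C: refs=null, marked=B C J
Mark E: refs=F A, marked=B C E J
Mark F: refs=D, marked=B C E F J
Mark A: refs=null, marked=A B C E F J
Mark D: refs=D A I, marked=A B C D E F J
Mark I: refs=F F null, marked=A B C D E F I J
Unmarked (collected): G H

Answer: G H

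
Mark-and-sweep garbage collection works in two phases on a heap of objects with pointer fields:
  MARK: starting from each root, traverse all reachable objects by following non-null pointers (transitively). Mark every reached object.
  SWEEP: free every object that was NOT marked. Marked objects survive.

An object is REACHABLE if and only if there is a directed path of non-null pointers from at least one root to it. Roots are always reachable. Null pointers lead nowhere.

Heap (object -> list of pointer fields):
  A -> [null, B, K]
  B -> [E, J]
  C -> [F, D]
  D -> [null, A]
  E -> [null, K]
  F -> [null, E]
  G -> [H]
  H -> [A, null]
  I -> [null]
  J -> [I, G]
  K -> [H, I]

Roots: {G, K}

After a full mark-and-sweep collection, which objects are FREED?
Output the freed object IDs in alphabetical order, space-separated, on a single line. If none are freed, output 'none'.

Answer: C D F

Derivation:
Roots: G K
Mark G: refs=H, marked=G
Mark K: refs=H I, marked=G K
Mark H: refs=A null, marked=G H K
Mark I: refs=null, marked=G H I K
Mark A: refs=null B K, marked=A G H I K
Mark B: refs=E J, marked=A B G H I K
Mark E: refs=null K, marked=A B E G H I K
Mark J: refs=I G, marked=A B E G H I J K
Unmarked (collected): C D F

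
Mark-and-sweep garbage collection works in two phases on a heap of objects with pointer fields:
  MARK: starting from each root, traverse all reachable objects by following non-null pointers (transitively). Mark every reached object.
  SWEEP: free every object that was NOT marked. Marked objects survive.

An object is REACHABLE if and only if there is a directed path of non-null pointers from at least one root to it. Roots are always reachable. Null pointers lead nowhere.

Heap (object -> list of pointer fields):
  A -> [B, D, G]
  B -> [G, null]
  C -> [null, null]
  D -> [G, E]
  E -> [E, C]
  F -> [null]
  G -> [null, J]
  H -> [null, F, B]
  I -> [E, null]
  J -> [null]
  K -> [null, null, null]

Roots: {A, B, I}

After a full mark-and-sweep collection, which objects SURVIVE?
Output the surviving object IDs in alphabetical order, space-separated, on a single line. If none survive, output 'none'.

Roots: A B I
Mark A: refs=B D G, marked=A
Mark B: refs=G null, marked=A B
Mark I: refs=E null, marked=A B I
Mark D: refs=G E, marked=A B D I
Mark G: refs=null J, marked=A B D G I
Mark E: refs=E C, marked=A B D E G I
Mark J: refs=null, marked=A B D E G I J
Mark C: refs=null null, marked=A B C D E G I J
Unmarked (collected): F H K

Answer: A B C D E G I J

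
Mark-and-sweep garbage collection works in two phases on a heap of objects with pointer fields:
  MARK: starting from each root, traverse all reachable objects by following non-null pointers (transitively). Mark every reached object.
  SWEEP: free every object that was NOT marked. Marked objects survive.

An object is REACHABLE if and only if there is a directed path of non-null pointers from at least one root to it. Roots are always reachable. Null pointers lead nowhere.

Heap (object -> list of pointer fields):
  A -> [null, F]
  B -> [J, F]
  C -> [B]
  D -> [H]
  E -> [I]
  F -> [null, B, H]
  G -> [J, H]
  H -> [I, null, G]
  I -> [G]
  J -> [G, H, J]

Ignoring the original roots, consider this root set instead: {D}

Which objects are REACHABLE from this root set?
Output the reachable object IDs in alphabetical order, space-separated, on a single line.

Answer: D G H I J

Derivation:
Roots: D
Mark D: refs=H, marked=D
Mark H: refs=I null G, marked=D H
Mark I: refs=G, marked=D H I
Mark G: refs=J H, marked=D G H I
Mark J: refs=G H J, marked=D G H I J
Unmarked (collected): A B C E F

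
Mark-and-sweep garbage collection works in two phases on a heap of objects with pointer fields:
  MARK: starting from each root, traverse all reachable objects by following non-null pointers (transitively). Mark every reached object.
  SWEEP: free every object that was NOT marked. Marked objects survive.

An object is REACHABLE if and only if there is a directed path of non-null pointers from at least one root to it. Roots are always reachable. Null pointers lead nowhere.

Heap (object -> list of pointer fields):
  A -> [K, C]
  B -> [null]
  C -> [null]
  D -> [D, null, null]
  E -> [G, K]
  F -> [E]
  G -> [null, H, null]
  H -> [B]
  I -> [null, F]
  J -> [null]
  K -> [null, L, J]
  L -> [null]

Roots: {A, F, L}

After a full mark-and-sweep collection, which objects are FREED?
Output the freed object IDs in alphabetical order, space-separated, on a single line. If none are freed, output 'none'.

Roots: A F L
Mark A: refs=K C, marked=A
Mark F: refs=E, marked=A F
Mark L: refs=null, marked=A F L
Mark K: refs=null L J, marked=A F K L
Mark C: refs=null, marked=A C F K L
Mark E: refs=G K, marked=A C E F K L
Mark J: refs=null, marked=A C E F J K L
Mark G: refs=null H null, marked=A C E F G J K L
Mark H: refs=B, marked=A C E F G H J K L
Mark B: refs=null, marked=A B C E F G H J K L
Unmarked (collected): D I

Answer: D I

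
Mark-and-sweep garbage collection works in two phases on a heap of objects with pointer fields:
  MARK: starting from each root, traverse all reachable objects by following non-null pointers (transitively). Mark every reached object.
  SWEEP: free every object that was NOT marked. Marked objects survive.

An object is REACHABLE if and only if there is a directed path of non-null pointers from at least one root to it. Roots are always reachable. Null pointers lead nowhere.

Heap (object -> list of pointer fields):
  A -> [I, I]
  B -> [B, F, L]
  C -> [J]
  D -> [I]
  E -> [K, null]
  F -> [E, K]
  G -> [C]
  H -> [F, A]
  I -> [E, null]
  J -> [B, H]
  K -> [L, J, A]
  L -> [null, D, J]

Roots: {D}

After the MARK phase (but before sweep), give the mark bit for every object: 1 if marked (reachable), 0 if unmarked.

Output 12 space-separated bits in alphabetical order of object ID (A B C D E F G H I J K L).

Roots: D
Mark D: refs=I, marked=D
Mark I: refs=E null, marked=D I
Mark E: refs=K null, marked=D E I
Mark K: refs=L J A, marked=D E I K
Mark L: refs=null D J, marked=D E I K L
Mark J: refs=B H, marked=D E I J K L
Mark A: refs=I I, marked=A D E I J K L
Mark B: refs=B F L, marked=A B D E I J K L
Mark H: refs=F A, marked=A B D E H I J K L
Mark F: refs=E K, marked=A B D E F H I J K L
Unmarked (collected): C G

Answer: 1 1 0 1 1 1 0 1 1 1 1 1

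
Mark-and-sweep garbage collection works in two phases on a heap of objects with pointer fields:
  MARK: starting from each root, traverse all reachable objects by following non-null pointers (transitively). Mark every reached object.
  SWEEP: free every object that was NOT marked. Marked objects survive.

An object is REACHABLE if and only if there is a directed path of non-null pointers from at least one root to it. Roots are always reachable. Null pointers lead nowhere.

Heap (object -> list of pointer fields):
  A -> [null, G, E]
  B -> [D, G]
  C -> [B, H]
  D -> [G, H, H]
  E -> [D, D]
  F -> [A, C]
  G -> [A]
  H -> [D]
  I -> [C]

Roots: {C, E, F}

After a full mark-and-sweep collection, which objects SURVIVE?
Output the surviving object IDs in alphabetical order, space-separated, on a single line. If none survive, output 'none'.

Roots: C E F
Mark C: refs=B H, marked=C
Mark E: refs=D D, marked=C E
Mark F: refs=A C, marked=C E F
Mark B: refs=D G, marked=B C E F
Mark H: refs=D, marked=B C E F H
Mark D: refs=G H H, marked=B C D E F H
Mark A: refs=null G E, marked=A B C D E F H
Mark G: refs=A, marked=A B C D E F G H
Unmarked (collected): I

Answer: A B C D E F G H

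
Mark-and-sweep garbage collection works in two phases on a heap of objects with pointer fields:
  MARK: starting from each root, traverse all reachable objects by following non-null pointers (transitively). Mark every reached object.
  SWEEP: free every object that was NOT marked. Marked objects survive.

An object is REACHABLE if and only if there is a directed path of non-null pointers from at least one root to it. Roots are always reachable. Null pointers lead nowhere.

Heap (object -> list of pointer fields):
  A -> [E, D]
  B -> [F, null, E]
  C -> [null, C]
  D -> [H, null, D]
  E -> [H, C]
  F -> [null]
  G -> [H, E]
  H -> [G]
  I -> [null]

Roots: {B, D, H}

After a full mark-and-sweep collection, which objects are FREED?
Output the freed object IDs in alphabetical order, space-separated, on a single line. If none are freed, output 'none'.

Answer: A I

Derivation:
Roots: B D H
Mark B: refs=F null E, marked=B
Mark D: refs=H null D, marked=B D
Mark H: refs=G, marked=B D H
Mark F: refs=null, marked=B D F H
Mark E: refs=H C, marked=B D E F H
Mark G: refs=H E, marked=B D E F G H
Mark C: refs=null C, marked=B C D E F G H
Unmarked (collected): A I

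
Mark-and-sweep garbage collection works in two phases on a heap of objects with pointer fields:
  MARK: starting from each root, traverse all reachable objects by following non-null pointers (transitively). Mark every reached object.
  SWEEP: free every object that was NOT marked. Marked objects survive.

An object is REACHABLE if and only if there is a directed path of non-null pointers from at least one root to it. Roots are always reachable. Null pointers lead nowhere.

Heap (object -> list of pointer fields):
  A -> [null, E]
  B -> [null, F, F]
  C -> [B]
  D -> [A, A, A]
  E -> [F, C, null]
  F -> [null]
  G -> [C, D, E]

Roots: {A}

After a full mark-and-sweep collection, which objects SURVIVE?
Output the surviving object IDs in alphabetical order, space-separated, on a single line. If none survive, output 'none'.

Answer: A B C E F

Derivation:
Roots: A
Mark A: refs=null E, marked=A
Mark E: refs=F C null, marked=A E
Mark F: refs=null, marked=A E F
Mark C: refs=B, marked=A C E F
Mark B: refs=null F F, marked=A B C E F
Unmarked (collected): D G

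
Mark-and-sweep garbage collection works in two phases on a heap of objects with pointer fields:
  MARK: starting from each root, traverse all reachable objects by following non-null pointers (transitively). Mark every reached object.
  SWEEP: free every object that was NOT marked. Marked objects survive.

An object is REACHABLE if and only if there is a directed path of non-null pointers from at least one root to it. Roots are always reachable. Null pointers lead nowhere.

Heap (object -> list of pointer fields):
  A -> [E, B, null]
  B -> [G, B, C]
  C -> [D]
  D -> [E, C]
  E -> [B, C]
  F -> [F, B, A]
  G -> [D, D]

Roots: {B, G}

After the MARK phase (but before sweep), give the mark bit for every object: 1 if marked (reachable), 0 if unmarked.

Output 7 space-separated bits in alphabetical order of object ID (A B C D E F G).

Roots: B G
Mark B: refs=G B C, marked=B
Mark G: refs=D D, marked=B G
Mark C: refs=D, marked=B C G
Mark D: refs=E C, marked=B C D G
Mark E: refs=B C, marked=B C D E G
Unmarked (collected): A F

Answer: 0 1 1 1 1 0 1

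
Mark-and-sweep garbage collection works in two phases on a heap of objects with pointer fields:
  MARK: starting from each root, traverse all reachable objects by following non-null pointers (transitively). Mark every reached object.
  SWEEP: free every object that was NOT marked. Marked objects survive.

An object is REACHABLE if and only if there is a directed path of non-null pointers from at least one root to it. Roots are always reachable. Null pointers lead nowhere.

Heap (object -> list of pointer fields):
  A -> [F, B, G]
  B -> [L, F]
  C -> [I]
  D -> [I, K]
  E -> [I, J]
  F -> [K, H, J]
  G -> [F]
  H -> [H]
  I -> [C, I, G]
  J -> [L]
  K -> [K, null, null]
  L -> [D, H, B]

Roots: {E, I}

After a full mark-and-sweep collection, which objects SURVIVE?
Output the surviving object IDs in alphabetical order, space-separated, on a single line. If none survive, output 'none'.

Answer: B C D E F G H I J K L

Derivation:
Roots: E I
Mark E: refs=I J, marked=E
Mark I: refs=C I G, marked=E I
Mark J: refs=L, marked=E I J
Mark C: refs=I, marked=C E I J
Mark G: refs=F, marked=C E G I J
Mark L: refs=D H B, marked=C E G I J L
Mark F: refs=K H J, marked=C E F G I J L
Mark D: refs=I K, marked=C D E F G I J L
Mark H: refs=H, marked=C D E F G H I J L
Mark B: refs=L F, marked=B C D E F G H I J L
Mark K: refs=K null null, marked=B C D E F G H I J K L
Unmarked (collected): A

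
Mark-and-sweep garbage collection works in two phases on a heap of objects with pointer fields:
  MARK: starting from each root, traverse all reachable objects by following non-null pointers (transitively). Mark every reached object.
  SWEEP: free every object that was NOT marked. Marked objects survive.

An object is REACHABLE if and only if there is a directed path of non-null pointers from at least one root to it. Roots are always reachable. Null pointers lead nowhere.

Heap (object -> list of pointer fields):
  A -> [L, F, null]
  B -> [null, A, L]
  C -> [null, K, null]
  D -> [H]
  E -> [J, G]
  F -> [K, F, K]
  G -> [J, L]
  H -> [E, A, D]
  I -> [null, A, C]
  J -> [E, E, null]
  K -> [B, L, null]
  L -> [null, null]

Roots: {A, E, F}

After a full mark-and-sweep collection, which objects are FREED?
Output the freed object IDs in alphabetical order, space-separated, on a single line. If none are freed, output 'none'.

Roots: A E F
Mark A: refs=L F null, marked=A
Mark E: refs=J G, marked=A E
Mark F: refs=K F K, marked=A E F
Mark L: refs=null null, marked=A E F L
Mark J: refs=E E null, marked=A E F J L
Mark G: refs=J L, marked=A E F G J L
Mark K: refs=B L null, marked=A E F G J K L
Mark B: refs=null A L, marked=A B E F G J K L
Unmarked (collected): C D H I

Answer: C D H I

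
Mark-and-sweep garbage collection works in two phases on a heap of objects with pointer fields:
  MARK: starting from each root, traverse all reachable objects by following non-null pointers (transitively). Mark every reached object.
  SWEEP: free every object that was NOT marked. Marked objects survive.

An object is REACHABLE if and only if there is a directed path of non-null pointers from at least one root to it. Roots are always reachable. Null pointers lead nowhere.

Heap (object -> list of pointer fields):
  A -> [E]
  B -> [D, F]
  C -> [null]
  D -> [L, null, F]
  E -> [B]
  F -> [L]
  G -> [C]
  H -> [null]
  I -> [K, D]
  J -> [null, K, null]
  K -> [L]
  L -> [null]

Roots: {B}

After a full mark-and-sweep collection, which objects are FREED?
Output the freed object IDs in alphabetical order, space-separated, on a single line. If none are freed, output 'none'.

Roots: B
Mark B: refs=D F, marked=B
Mark D: refs=L null F, marked=B D
Mark F: refs=L, marked=B D F
Mark L: refs=null, marked=B D F L
Unmarked (collected): A C E G H I J K

Answer: A C E G H I J K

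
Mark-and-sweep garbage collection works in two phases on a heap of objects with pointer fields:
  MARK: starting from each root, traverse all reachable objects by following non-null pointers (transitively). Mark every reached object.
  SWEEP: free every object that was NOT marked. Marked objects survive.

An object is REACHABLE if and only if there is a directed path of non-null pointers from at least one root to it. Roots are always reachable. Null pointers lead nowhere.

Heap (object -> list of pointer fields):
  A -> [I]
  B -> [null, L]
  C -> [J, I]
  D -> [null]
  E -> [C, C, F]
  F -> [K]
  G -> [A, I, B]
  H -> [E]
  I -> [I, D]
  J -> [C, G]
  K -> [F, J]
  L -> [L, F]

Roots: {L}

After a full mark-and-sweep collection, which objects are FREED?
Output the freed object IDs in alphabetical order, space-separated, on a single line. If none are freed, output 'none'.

Roots: L
Mark L: refs=L F, marked=L
Mark F: refs=K, marked=F L
Mark K: refs=F J, marked=F K L
Mark J: refs=C G, marked=F J K L
Mark C: refs=J I, marked=C F J K L
Mark G: refs=A I B, marked=C F G J K L
Mark I: refs=I D, marked=C F G I J K L
Mark A: refs=I, marked=A C F G I J K L
Mark B: refs=null L, marked=A B C F G I J K L
Mark D: refs=null, marked=A B C D F G I J K L
Unmarked (collected): E H

Answer: E H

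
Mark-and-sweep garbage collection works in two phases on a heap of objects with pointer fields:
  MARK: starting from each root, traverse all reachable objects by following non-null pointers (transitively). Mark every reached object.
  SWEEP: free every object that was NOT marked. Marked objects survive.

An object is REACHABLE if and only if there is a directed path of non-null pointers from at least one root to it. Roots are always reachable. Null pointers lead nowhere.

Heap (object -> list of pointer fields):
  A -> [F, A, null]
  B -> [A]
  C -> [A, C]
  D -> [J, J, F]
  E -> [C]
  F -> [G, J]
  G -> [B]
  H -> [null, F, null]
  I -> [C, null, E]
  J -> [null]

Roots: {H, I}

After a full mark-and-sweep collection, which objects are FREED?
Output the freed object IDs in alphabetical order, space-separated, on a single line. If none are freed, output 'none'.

Roots: H I
Mark H: refs=null F null, marked=H
Mark I: refs=C null E, marked=H I
Mark F: refs=G J, marked=F H I
Mark C: refs=A C, marked=C F H I
Mark E: refs=C, marked=C E F H I
Mark G: refs=B, marked=C E F G H I
Mark J: refs=null, marked=C E F G H I J
Mark A: refs=F A null, marked=A C E F G H I J
Mark B: refs=A, marked=A B C E F G H I J
Unmarked (collected): D

Answer: D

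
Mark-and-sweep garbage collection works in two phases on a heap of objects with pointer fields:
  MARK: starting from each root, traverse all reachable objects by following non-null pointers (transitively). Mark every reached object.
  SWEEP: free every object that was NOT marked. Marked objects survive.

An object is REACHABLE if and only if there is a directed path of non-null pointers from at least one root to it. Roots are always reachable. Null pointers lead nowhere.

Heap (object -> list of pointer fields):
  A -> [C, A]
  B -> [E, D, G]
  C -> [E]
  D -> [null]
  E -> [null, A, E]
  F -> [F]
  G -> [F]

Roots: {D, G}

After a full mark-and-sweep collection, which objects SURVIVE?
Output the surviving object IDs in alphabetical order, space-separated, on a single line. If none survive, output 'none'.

Roots: D G
Mark D: refs=null, marked=D
Mark G: refs=F, marked=D G
Mark F: refs=F, marked=D F G
Unmarked (collected): A B C E

Answer: D F G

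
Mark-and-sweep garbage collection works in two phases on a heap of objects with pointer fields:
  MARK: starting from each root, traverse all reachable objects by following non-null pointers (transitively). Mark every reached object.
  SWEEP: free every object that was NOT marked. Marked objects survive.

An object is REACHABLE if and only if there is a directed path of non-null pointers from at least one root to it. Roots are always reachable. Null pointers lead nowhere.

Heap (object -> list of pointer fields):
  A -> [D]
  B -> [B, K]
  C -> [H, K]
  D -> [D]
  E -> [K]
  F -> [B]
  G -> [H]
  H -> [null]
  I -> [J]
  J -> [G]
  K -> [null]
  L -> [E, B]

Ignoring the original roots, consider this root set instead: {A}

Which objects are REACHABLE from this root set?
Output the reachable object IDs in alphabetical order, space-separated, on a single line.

Roots: A
Mark A: refs=D, marked=A
Mark D: refs=D, marked=A D
Unmarked (collected): B C E F G H I J K L

Answer: A D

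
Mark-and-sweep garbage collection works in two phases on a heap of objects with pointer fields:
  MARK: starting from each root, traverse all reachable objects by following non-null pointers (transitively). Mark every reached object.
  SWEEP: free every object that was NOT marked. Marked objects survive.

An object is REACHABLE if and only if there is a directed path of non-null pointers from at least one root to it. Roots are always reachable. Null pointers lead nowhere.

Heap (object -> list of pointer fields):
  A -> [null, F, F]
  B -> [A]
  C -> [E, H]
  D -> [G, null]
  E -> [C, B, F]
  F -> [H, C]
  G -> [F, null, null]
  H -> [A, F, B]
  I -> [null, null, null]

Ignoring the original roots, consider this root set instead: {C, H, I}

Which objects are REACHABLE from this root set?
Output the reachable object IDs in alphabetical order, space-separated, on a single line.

Answer: A B C E F H I

Derivation:
Roots: C H I
Mark C: refs=E H, marked=C
Mark H: refs=A F B, marked=C H
Mark I: refs=null null null, marked=C H I
Mark E: refs=C B F, marked=C E H I
Mark A: refs=null F F, marked=A C E H I
Mark F: refs=H C, marked=A C E F H I
Mark B: refs=A, marked=A B C E F H I
Unmarked (collected): D G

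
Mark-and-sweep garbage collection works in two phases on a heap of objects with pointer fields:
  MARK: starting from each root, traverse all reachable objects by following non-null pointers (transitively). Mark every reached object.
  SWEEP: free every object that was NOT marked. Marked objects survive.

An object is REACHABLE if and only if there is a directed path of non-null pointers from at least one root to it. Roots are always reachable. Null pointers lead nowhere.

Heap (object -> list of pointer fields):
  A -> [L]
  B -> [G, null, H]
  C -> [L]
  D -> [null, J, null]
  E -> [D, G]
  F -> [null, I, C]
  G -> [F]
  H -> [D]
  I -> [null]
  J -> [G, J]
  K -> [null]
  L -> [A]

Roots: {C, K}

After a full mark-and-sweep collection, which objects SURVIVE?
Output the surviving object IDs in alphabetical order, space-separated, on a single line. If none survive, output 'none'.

Roots: C K
Mark C: refs=L, marked=C
Mark K: refs=null, marked=C K
Mark L: refs=A, marked=C K L
Mark A: refs=L, marked=A C K L
Unmarked (collected): B D E F G H I J

Answer: A C K L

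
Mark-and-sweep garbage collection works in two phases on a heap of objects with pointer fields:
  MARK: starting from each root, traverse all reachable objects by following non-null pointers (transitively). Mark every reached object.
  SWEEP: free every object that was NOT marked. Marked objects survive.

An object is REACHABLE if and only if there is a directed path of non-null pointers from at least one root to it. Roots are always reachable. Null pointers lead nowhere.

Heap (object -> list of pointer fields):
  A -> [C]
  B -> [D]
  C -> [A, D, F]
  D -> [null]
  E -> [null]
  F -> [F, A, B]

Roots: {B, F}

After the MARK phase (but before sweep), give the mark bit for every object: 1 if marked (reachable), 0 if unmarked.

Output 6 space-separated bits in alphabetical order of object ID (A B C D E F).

Roots: B F
Mark B: refs=D, marked=B
Mark F: refs=F A B, marked=B F
Mark D: refs=null, marked=B D F
Mark A: refs=C, marked=A B D F
Mark C: refs=A D F, marked=A B C D F
Unmarked (collected): E

Answer: 1 1 1 1 0 1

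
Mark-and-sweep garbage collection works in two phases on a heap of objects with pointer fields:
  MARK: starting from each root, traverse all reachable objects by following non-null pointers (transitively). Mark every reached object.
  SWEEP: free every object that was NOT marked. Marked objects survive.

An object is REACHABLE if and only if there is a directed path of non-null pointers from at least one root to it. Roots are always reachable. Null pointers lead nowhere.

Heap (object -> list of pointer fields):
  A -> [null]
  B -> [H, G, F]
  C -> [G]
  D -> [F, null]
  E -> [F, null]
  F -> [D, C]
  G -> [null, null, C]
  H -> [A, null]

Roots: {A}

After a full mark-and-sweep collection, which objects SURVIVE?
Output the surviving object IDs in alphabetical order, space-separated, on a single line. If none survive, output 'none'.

Answer: A

Derivation:
Roots: A
Mark A: refs=null, marked=A
Unmarked (collected): B C D E F G H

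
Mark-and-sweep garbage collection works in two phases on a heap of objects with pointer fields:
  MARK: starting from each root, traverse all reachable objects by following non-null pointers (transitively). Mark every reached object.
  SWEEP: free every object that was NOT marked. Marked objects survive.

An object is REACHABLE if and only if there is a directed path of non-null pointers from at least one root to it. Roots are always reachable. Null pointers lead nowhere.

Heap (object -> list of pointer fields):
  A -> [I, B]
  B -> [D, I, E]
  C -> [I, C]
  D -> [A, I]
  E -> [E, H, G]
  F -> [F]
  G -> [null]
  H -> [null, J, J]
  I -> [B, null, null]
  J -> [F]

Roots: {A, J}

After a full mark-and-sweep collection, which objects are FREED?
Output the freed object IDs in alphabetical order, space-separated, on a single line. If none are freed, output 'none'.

Answer: C

Derivation:
Roots: A J
Mark A: refs=I B, marked=A
Mark J: refs=F, marked=A J
Mark I: refs=B null null, marked=A I J
Mark B: refs=D I E, marked=A B I J
Mark F: refs=F, marked=A B F I J
Mark D: refs=A I, marked=A B D F I J
Mark E: refs=E H G, marked=A B D E F I J
Mark H: refs=null J J, marked=A B D E F H I J
Mark G: refs=null, marked=A B D E F G H I J
Unmarked (collected): C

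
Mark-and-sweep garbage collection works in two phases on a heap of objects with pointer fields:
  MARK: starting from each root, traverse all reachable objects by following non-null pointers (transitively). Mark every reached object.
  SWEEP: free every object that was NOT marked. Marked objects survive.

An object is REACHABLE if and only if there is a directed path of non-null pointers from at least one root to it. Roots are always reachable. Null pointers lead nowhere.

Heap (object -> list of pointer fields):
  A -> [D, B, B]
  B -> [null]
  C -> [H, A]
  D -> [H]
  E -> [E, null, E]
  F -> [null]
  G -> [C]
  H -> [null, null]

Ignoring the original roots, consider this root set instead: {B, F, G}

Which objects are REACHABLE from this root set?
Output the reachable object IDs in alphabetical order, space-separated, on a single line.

Answer: A B C D F G H

Derivation:
Roots: B F G
Mark B: refs=null, marked=B
Mark F: refs=null, marked=B F
Mark G: refs=C, marked=B F G
Mark C: refs=H A, marked=B C F G
Mark H: refs=null null, marked=B C F G H
Mark A: refs=D B B, marked=A B C F G H
Mark D: refs=H, marked=A B C D F G H
Unmarked (collected): E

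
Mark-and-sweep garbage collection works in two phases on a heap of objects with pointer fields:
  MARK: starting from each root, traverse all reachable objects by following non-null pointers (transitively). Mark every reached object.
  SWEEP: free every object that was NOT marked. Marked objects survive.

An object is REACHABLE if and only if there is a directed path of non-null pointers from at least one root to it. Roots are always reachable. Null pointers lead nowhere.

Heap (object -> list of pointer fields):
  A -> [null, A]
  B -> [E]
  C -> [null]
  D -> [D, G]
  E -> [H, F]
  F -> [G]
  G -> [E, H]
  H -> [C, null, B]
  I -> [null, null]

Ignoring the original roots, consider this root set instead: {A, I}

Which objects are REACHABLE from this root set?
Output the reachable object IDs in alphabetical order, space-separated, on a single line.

Answer: A I

Derivation:
Roots: A I
Mark A: refs=null A, marked=A
Mark I: refs=null null, marked=A I
Unmarked (collected): B C D E F G H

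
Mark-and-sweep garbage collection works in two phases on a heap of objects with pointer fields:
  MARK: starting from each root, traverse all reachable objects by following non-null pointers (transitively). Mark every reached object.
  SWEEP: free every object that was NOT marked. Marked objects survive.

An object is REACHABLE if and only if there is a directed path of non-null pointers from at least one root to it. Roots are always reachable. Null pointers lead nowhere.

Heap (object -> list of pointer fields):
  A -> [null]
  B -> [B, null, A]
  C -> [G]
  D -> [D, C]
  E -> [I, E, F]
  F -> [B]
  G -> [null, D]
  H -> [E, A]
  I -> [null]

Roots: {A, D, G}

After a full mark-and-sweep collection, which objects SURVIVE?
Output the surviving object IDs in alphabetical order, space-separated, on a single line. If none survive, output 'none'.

Roots: A D G
Mark A: refs=null, marked=A
Mark D: refs=D C, marked=A D
Mark G: refs=null D, marked=A D G
Mark C: refs=G, marked=A C D G
Unmarked (collected): B E F H I

Answer: A C D G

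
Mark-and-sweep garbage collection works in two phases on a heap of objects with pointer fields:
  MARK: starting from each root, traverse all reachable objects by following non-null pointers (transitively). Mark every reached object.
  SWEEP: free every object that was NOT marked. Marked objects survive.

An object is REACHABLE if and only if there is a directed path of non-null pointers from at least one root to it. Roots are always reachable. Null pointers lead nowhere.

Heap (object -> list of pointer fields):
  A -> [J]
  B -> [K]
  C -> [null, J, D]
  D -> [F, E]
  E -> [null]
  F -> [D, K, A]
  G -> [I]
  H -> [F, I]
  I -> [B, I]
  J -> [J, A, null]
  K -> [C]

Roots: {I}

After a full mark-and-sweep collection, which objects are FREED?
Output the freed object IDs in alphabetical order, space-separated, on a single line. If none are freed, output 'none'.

Roots: I
Mark I: refs=B I, marked=I
Mark B: refs=K, marked=B I
Mark K: refs=C, marked=B I K
Mark C: refs=null J D, marked=B C I K
Mark J: refs=J A null, marked=B C I J K
Mark D: refs=F E, marked=B C D I J K
Mark A: refs=J, marked=A B C D I J K
Mark F: refs=D K A, marked=A B C D F I J K
Mark E: refs=null, marked=A B C D E F I J K
Unmarked (collected): G H

Answer: G H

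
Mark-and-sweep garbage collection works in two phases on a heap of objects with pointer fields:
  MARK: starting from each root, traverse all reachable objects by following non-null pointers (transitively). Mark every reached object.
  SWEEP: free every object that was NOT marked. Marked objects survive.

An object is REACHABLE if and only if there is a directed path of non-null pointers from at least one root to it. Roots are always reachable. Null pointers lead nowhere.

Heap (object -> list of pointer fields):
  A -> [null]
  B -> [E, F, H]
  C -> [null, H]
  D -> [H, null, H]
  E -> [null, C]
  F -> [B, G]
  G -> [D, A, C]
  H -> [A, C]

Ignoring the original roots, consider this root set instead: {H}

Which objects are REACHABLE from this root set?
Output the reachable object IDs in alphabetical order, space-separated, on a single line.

Roots: H
Mark H: refs=A C, marked=H
Mark A: refs=null, marked=A H
Mark C: refs=null H, marked=A C H
Unmarked (collected): B D E F G

Answer: A C H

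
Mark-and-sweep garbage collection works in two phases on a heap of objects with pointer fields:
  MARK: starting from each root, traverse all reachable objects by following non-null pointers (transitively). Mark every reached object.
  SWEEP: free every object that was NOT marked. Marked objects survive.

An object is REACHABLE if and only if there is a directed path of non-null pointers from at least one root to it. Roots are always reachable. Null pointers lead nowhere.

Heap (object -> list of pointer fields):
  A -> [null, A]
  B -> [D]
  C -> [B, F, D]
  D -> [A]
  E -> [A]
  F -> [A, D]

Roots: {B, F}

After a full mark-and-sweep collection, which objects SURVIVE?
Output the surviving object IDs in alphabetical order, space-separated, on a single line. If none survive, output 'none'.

Answer: A B D F

Derivation:
Roots: B F
Mark B: refs=D, marked=B
Mark F: refs=A D, marked=B F
Mark D: refs=A, marked=B D F
Mark A: refs=null A, marked=A B D F
Unmarked (collected): C E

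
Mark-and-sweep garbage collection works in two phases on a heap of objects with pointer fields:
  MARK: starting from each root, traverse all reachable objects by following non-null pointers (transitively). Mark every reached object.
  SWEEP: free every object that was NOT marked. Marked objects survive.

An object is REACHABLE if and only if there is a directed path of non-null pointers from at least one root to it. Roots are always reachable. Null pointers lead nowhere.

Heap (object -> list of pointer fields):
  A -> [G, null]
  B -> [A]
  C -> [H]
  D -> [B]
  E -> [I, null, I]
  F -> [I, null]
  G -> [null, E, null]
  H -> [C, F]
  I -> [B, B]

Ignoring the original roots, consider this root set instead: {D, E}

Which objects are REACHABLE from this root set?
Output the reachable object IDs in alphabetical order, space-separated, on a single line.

Roots: D E
Mark D: refs=B, marked=D
Mark E: refs=I null I, marked=D E
Mark B: refs=A, marked=B D E
Mark I: refs=B B, marked=B D E I
Mark A: refs=G null, marked=A B D E I
Mark G: refs=null E null, marked=A B D E G I
Unmarked (collected): C F H

Answer: A B D E G I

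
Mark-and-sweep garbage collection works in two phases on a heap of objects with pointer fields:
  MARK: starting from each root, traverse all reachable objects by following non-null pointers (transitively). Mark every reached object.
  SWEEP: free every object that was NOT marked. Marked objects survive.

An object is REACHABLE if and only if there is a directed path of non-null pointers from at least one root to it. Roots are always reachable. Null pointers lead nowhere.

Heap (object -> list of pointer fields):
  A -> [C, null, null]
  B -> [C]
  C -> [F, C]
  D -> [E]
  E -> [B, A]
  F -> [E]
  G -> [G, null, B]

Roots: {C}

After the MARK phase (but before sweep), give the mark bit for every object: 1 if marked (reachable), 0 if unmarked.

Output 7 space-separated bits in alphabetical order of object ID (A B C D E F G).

Roots: C
Mark C: refs=F C, marked=C
Mark F: refs=E, marked=C F
Mark E: refs=B A, marked=C E F
Mark B: refs=C, marked=B C E F
Mark A: refs=C null null, marked=A B C E F
Unmarked (collected): D G

Answer: 1 1 1 0 1 1 0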